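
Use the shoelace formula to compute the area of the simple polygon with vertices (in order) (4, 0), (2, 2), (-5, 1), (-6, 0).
Area = 13

Shoelace formula: Area = (1/2) |Σ_i (x_i · y_{i+1} − x_{i+1} · y_i)| (indices mod n). Compute each cross term:
  (4)(2) − (2)(0) = 8
  (2)(1) − (-5)(2) = 12
  (-5)(0) − (-6)(1) = 6
  (-6)(0) − (4)(0) = 0
Sum = 26, so (signed) Area = 26/2 = 13, |Area| = 13.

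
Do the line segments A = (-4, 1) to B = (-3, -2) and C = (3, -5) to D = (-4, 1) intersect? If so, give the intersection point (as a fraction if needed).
Yes; intersection at (-4, 1) (t = 0 on AB, s = 1 on CD)

Parametrize AB as A + t(B − A) = (-4 + 1 t, 1 + -3 t) and CD as C + s(D − C) = (3 + -7 s, -5 + 6 s). Solve the linear system for (t, s). Determinant = 15 ≠ 0, so a unique intersection of the containing lines exists. Solution: t = 0, s = 1 — both in [0, 1], so the segments cross. Intersection point: (-4, 1).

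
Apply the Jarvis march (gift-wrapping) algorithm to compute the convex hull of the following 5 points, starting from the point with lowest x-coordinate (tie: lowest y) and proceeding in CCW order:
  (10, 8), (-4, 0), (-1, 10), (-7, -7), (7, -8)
Hull (CCW) = [(-7, -7), (7, -8), (10, 8), (-1, 10)]

Jarvis march: at each step, from the current hull vertex p, select the next vertex q as the point such that every other point lies strictly to the left of (or on) the directed line p → q. (Equivalently: for every other point r, the cross product (q − p) × (r − p) ≥ 0.)
Starting point (lowest x, tie lowest y): (-7, -7). Wrap until returning to start. Resulting hull: (-7, -7), (7, -8), (10, 8), (-1, 10).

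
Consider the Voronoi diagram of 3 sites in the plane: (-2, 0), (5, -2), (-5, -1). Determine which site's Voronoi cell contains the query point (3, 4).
Nearest site = (5, -2)

The Voronoi cell of site s contains exactly those query points closer to s than to any other site. Compute squared distances from q = (3, 4) to each site:
  (5 − 3)² + (-2 − 4)² = 40
  (-2 − 3)² + (0 − 4)² = 41
  (-5 − 3)² + (-1 − 4)² = 89
Minimum is attained by (5, -2), so q lies in its Voronoi cell.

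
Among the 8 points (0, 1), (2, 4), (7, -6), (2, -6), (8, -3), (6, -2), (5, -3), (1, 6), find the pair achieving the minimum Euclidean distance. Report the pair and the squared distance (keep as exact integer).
Pair = ((6, -2), (5, -3)); squared distance = 2

Compute all C(8, 2) = 28 pairwise squared distances (x_i − x_j)² + (y_i − y_j)². The minimum is 2, attained by the pair ((6, -2), (5, -3)).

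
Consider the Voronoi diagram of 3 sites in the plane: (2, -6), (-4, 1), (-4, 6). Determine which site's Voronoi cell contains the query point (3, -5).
Nearest site = (2, -6)

The Voronoi cell of site s contains exactly those query points closer to s than to any other site. Compute squared distances from q = (3, -5) to each site:
  (2 − 3)² + (-6 − -5)² = 2
  (-4 − 3)² + (1 − -5)² = 85
  (-4 − 3)² + (6 − -5)² = 170
Minimum is attained by (2, -6), so q lies in its Voronoi cell.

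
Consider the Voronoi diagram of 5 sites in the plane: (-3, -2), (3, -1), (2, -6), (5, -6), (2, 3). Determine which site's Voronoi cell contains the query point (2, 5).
Nearest site = (2, 3)

The Voronoi cell of site s contains exactly those query points closer to s than to any other site. Compute squared distances from q = (2, 5) to each site:
  (2 − 2)² + (3 − 5)² = 4
  (3 − 2)² + (-1 − 5)² = 37
  (-3 − 2)² + (-2 − 5)² = 74
  (2 − 2)² + (-6 − 5)² = 121
  (5 − 2)² + (-6 − 5)² = 130
Minimum is attained by (2, 3), so q lies in its Voronoi cell.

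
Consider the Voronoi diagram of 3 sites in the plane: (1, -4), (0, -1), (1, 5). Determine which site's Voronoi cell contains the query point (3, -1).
Nearest site = (0, -1)

The Voronoi cell of site s contains exactly those query points closer to s than to any other site. Compute squared distances from q = (3, -1) to each site:
  (0 − 3)² + (-1 − -1)² = 9
  (1 − 3)² + (-4 − -1)² = 13
  (1 − 3)² + (5 − -1)² = 40
Minimum is attained by (0, -1), so q lies in its Voronoi cell.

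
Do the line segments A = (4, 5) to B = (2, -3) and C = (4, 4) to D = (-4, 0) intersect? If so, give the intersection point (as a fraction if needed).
Yes; intersection at (26/7, 27/7) (t = 1/7 on AB, s = 1/28 on CD)

Parametrize AB as A + t(B − A) = (4 + -2 t, 5 + -8 t) and CD as C + s(D − C) = (4 + -8 s, 4 + -4 s). Solve the linear system for (t, s). Determinant = 56 ≠ 0, so a unique intersection of the containing lines exists. Solution: t = 1/7, s = 1/28 — both in [0, 1], so the segments cross. Intersection point: (26/7, 27/7).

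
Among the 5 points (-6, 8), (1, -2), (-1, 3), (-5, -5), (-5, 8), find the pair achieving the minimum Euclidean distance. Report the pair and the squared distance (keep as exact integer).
Pair = ((-6, 8), (-5, 8)); squared distance = 1

Compute all C(5, 2) = 10 pairwise squared distances (x_i − x_j)² + (y_i − y_j)². The minimum is 1, attained by the pair ((-6, 8), (-5, 8)).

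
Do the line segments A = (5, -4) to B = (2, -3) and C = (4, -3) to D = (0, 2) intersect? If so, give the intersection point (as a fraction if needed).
No (intersection of containing lines falls outside at least one segment)

Parametrize and solve: t = 1/11, s = -2/11. At least one of these is outside [0, 1], so the segments do not intersect.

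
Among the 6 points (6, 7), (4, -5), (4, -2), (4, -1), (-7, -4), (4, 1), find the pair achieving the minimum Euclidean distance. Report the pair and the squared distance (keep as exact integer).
Pair = ((4, -2), (4, -1)); squared distance = 1

Compute all C(6, 2) = 15 pairwise squared distances (x_i − x_j)² + (y_i − y_j)². The minimum is 1, attained by the pair ((4, -2), (4, -1)).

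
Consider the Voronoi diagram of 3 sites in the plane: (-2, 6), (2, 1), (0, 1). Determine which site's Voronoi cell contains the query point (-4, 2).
Nearest site = (0, 1)

The Voronoi cell of site s contains exactly those query points closer to s than to any other site. Compute squared distances from q = (-4, 2) to each site:
  (0 − -4)² + (1 − 2)² = 17
  (-2 − -4)² + (6 − 2)² = 20
  (2 − -4)² + (1 − 2)² = 37
Minimum is attained by (0, 1), so q lies in its Voronoi cell.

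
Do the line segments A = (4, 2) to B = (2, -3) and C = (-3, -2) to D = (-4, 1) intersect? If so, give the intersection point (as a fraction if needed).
No (intersection of containing lines falls outside at least one segment)

Parametrize and solve: t = 25/11, s = -27/11. At least one of these is outside [0, 1], so the segments do not intersect.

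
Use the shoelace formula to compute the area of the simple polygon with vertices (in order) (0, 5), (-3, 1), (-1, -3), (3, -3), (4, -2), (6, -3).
Area = 73/2

Shoelace formula: Area = (1/2) |Σ_i (x_i · y_{i+1} − x_{i+1} · y_i)| (indices mod n). Compute each cross term:
  (0)(1) − (-3)(5) = 15
  (-3)(-3) − (-1)(1) = 10
  (-1)(-3) − (3)(-3) = 12
  (3)(-2) − (4)(-3) = 6
  (4)(-3) − (6)(-2) = 0
  (6)(5) − (0)(-3) = 30
Sum = 73, so (signed) Area = 73/2 = 73/2, |Area| = 73/2.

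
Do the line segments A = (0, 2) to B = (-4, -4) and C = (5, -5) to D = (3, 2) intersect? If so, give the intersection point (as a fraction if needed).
No (intersection of containing lines falls outside at least one segment)

Parametrize and solve: t = -21/40, s = 29/20. At least one of these is outside [0, 1], so the segments do not intersect.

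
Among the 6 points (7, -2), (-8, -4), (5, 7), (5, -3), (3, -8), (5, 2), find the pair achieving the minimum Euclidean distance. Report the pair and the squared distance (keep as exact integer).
Pair = ((7, -2), (5, -3)); squared distance = 5

Compute all C(6, 2) = 15 pairwise squared distances (x_i − x_j)² + (y_i − y_j)². The minimum is 5, attained by the pair ((7, -2), (5, -3)).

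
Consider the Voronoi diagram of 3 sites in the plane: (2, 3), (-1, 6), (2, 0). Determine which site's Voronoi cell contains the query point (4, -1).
Nearest site = (2, 0)

The Voronoi cell of site s contains exactly those query points closer to s than to any other site. Compute squared distances from q = (4, -1) to each site:
  (2 − 4)² + (0 − -1)² = 5
  (2 − 4)² + (3 − -1)² = 20
  (-1 − 4)² + (6 − -1)² = 74
Minimum is attained by (2, 0), so q lies in its Voronoi cell.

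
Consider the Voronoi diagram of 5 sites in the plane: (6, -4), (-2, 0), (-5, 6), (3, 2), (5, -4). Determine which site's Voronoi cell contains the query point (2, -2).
Nearest site = (5, -4)

The Voronoi cell of site s contains exactly those query points closer to s than to any other site. Compute squared distances from q = (2, -2) to each site:
  (5 − 2)² + (-4 − -2)² = 13
  (3 − 2)² + (2 − -2)² = 17
  (-2 − 2)² + (0 − -2)² = 20
  (6 − 2)² + (-4 − -2)² = 20
  (-5 − 2)² + (6 − -2)² = 113
Minimum is attained by (5, -4), so q lies in its Voronoi cell.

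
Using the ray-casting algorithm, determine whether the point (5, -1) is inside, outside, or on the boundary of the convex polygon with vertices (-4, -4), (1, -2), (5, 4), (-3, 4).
The point (5, -1) lies strictly outside the polygon

Cast a horizontal ray to the right from the query point and count how many polygon edges it crosses (each edge strictly once or zero times, handled with the usual half-open convention). 
Parity of crossings → even ⇒ outside.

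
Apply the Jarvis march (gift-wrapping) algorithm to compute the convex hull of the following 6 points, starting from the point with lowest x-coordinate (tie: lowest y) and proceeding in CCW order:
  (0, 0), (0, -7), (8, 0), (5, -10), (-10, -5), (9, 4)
Hull (CCW) = [(-10, -5), (5, -10), (8, 0), (9, 4), (0, 0)]

Jarvis march: at each step, from the current hull vertex p, select the next vertex q as the point such that every other point lies strictly to the left of (or on) the directed line p → q. (Equivalently: for every other point r, the cross product (q − p) × (r − p) ≥ 0.)
Starting point (lowest x, tie lowest y): (-10, -5). Wrap until returning to start. Resulting hull: (-10, -5), (5, -10), (8, 0), (9, 4), (0, 0).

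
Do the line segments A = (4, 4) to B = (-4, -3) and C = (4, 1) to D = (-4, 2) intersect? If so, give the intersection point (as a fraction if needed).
Yes; intersection at (1, 11/8) (t = 3/8 on AB, s = 3/8 on CD)

Parametrize AB as A + t(B − A) = (4 + -8 t, 4 + -7 t) and CD as C + s(D − C) = (4 + -8 s, 1 + 1 s). Solve the linear system for (t, s). Determinant = 64 ≠ 0, so a unique intersection of the containing lines exists. Solution: t = 3/8, s = 3/8 — both in [0, 1], so the segments cross. Intersection point: (1, 11/8).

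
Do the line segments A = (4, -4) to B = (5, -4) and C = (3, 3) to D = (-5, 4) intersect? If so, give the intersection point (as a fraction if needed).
No (intersection of containing lines falls outside at least one segment)

Parametrize and solve: t = 55, s = -7. At least one of these is outside [0, 1], so the segments do not intersect.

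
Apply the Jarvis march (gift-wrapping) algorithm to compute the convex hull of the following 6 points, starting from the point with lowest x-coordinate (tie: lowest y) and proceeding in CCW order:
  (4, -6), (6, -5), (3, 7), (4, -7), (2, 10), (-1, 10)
Hull (CCW) = [(-1, 10), (4, -7), (6, -5), (3, 7), (2, 10)]

Jarvis march: at each step, from the current hull vertex p, select the next vertex q as the point such that every other point lies strictly to the left of (or on) the directed line p → q. (Equivalently: for every other point r, the cross product (q − p) × (r − p) ≥ 0.)
Starting point (lowest x, tie lowest y): (-1, 10). Wrap until returning to start. Resulting hull: (-1, 10), (4, -7), (6, -5), (3, 7), (2, 10).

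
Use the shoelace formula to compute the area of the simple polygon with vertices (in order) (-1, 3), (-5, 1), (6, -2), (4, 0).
Area = 19

Shoelace formula: Area = (1/2) |Σ_i (x_i · y_{i+1} − x_{i+1} · y_i)| (indices mod n). Compute each cross term:
  (-1)(1) − (-5)(3) = 14
  (-5)(-2) − (6)(1) = 4
  (6)(0) − (4)(-2) = 8
  (4)(3) − (-1)(0) = 12
Sum = 38, so (signed) Area = 38/2 = 19, |Area| = 19.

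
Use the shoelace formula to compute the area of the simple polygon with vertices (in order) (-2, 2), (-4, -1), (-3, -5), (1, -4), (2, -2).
Area = 25

Shoelace formula: Area = (1/2) |Σ_i (x_i · y_{i+1} − x_{i+1} · y_i)| (indices mod n). Compute each cross term:
  (-2)(-1) − (-4)(2) = 10
  (-4)(-5) − (-3)(-1) = 17
  (-3)(-4) − (1)(-5) = 17
  (1)(-2) − (2)(-4) = 6
  (2)(2) − (-2)(-2) = 0
Sum = 50, so (signed) Area = 50/2 = 25, |Area| = 25.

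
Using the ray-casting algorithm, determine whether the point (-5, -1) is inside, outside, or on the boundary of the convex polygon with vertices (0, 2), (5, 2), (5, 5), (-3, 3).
The point (-5, -1) lies strictly outside the polygon

Cast a horizontal ray to the right from the query point and count how many polygon edges it crosses (each edge strictly once or zero times, handled with the usual half-open convention). 
Parity of crossings → even ⇒ outside.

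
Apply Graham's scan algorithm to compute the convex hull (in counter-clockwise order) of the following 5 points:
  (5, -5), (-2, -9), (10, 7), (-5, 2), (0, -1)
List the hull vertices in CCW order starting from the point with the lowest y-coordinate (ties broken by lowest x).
Hull (CCW) = [(-2, -9), (5, -5), (10, 7), (-5, 2)]

Graham scan procedure:
  1. Find the pivot p₀ = point with lowest y (tie → lowest x): (-2, -9).
  2. Sort the remaining points by polar angle around p₀.
  3. Walk through sorted points, maintaining a stack; pop the top while the last three entries make a non-left turn (cross product ≤ 0).
  4. Final stack is the convex hull in CCW order: (-2, -9), (5, -5), (10, 7), (-5, 2).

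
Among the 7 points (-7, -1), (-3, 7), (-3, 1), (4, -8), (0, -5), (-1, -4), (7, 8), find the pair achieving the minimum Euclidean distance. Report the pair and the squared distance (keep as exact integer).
Pair = ((0, -5), (-1, -4)); squared distance = 2

Compute all C(7, 2) = 21 pairwise squared distances (x_i − x_j)² + (y_i − y_j)². The minimum is 2, attained by the pair ((0, -5), (-1, -4)).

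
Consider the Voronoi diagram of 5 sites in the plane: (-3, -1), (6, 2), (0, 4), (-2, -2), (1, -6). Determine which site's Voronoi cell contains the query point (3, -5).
Nearest site = (1, -6)

The Voronoi cell of site s contains exactly those query points closer to s than to any other site. Compute squared distances from q = (3, -5) to each site:
  (1 − 3)² + (-6 − -5)² = 5
  (-2 − 3)² + (-2 − -5)² = 34
  (-3 − 3)² + (-1 − -5)² = 52
  (6 − 3)² + (2 − -5)² = 58
  (0 − 3)² + (4 − -5)² = 90
Minimum is attained by (1, -6), so q lies in its Voronoi cell.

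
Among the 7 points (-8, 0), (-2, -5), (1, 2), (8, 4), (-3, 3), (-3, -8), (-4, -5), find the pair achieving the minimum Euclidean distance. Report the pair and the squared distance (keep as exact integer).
Pair = ((-2, -5), (-4, -5)); squared distance = 4

Compute all C(7, 2) = 21 pairwise squared distances (x_i − x_j)² + (y_i − y_j)². The minimum is 4, attained by the pair ((-2, -5), (-4, -5)).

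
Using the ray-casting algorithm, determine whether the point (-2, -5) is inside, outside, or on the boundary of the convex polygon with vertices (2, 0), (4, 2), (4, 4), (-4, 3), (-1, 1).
The point (-2, -5) lies strictly outside the polygon

Cast a horizontal ray to the right from the query point and count how many polygon edges it crosses (each edge strictly once or zero times, handled with the usual half-open convention). 
Parity of crossings → even ⇒ outside.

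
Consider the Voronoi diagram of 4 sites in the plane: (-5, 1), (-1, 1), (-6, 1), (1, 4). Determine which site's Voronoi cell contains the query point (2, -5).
Nearest site = (-1, 1)

The Voronoi cell of site s contains exactly those query points closer to s than to any other site. Compute squared distances from q = (2, -5) to each site:
  (-1 − 2)² + (1 − -5)² = 45
  (1 − 2)² + (4 − -5)² = 82
  (-5 − 2)² + (1 − -5)² = 85
  (-6 − 2)² + (1 − -5)² = 100
Minimum is attained by (-1, 1), so q lies in its Voronoi cell.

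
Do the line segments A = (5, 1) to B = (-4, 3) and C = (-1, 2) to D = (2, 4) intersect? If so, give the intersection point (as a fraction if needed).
Yes; intersection at (-5/8, 9/4) (t = 5/8 on AB, s = 1/8 on CD)

Parametrize AB as A + t(B − A) = (5 + -9 t, 1 + 2 t) and CD as C + s(D − C) = (-1 + 3 s, 2 + 2 s). Solve the linear system for (t, s). Determinant = 24 ≠ 0, so a unique intersection of the containing lines exists. Solution: t = 5/8, s = 1/8 — both in [0, 1], so the segments cross. Intersection point: (-5/8, 9/4).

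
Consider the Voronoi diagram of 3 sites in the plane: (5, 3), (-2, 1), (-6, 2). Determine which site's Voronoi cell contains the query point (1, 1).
Nearest site = (-2, 1)

The Voronoi cell of site s contains exactly those query points closer to s than to any other site. Compute squared distances from q = (1, 1) to each site:
  (-2 − 1)² + (1 − 1)² = 9
  (5 − 1)² + (3 − 1)² = 20
  (-6 − 1)² + (2 − 1)² = 50
Minimum is attained by (-2, 1), so q lies in its Voronoi cell.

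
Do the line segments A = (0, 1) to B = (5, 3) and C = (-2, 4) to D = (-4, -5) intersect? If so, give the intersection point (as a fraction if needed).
No (intersection of containing lines falls outside at least one segment)

Parametrize and solve: t = -24/41, s = 19/41. At least one of these is outside [0, 1], so the segments do not intersect.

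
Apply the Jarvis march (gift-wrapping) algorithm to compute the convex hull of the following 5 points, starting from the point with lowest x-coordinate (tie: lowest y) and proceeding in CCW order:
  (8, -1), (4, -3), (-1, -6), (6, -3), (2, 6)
Hull (CCW) = [(-1, -6), (6, -3), (8, -1), (2, 6)]

Jarvis march: at each step, from the current hull vertex p, select the next vertex q as the point such that every other point lies strictly to the left of (or on) the directed line p → q. (Equivalently: for every other point r, the cross product (q − p) × (r − p) ≥ 0.)
Starting point (lowest x, tie lowest y): (-1, -6). Wrap until returning to start. Resulting hull: (-1, -6), (6, -3), (8, -1), (2, 6).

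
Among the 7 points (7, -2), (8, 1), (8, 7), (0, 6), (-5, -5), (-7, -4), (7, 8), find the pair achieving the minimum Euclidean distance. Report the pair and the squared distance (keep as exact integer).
Pair = ((8, 7), (7, 8)); squared distance = 2

Compute all C(7, 2) = 21 pairwise squared distances (x_i − x_j)² + (y_i − y_j)². The minimum is 2, attained by the pair ((8, 7), (7, 8)).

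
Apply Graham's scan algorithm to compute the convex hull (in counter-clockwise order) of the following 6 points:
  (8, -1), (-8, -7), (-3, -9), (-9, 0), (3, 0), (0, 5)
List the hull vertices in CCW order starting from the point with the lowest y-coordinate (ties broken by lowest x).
Hull (CCW) = [(-3, -9), (8, -1), (0, 5), (-9, 0), (-8, -7)]

Graham scan procedure:
  1. Find the pivot p₀ = point with lowest y (tie → lowest x): (-3, -9).
  2. Sort the remaining points by polar angle around p₀.
  3. Walk through sorted points, maintaining a stack; pop the top while the last three entries make a non-left turn (cross product ≤ 0).
  4. Final stack is the convex hull in CCW order: (-3, -9), (8, -1), (0, 5), (-9, 0), (-8, -7).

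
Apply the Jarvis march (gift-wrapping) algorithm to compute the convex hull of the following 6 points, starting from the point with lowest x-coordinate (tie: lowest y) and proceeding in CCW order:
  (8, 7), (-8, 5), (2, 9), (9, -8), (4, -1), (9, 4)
Hull (CCW) = [(-8, 5), (9, -8), (9, 4), (8, 7), (2, 9)]

Jarvis march: at each step, from the current hull vertex p, select the next vertex q as the point such that every other point lies strictly to the left of (or on) the directed line p → q. (Equivalently: for every other point r, the cross product (q − p) × (r − p) ≥ 0.)
Starting point (lowest x, tie lowest y): (-8, 5). Wrap until returning to start. Resulting hull: (-8, 5), (9, -8), (9, 4), (8, 7), (2, 9).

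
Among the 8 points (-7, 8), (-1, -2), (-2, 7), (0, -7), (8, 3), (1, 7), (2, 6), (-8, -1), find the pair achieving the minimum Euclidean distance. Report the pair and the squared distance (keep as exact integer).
Pair = ((1, 7), (2, 6)); squared distance = 2

Compute all C(8, 2) = 28 pairwise squared distances (x_i − x_j)² + (y_i − y_j)². The minimum is 2, attained by the pair ((1, 7), (2, 6)).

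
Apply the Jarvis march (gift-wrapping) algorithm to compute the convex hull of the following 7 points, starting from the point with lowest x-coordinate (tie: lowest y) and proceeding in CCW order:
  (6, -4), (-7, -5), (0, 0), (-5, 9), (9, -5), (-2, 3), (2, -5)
Hull (CCW) = [(-7, -5), (9, -5), (-5, 9)]

Jarvis march: at each step, from the current hull vertex p, select the next vertex q as the point such that every other point lies strictly to the left of (or on) the directed line p → q. (Equivalently: for every other point r, the cross product (q − p) × (r − p) ≥ 0.)
Starting point (lowest x, tie lowest y): (-7, -5). Wrap until returning to start. Resulting hull: (-7, -5), (9, -5), (-5, 9).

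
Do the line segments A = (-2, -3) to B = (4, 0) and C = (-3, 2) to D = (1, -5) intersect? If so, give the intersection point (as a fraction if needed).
Yes; intersection at (-5/9, -41/18) (t = 13/54 on AB, s = 11/18 on CD)

Parametrize AB as A + t(B − A) = (-2 + 6 t, -3 + 3 t) and CD as C + s(D − C) = (-3 + 4 s, 2 + -7 s). Solve the linear system for (t, s). Determinant = 54 ≠ 0, so a unique intersection of the containing lines exists. Solution: t = 13/54, s = 11/18 — both in [0, 1], so the segments cross. Intersection point: (-5/9, -41/18).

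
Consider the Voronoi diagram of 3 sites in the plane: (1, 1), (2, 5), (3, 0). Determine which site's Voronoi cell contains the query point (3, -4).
Nearest site = (3, 0)

The Voronoi cell of site s contains exactly those query points closer to s than to any other site. Compute squared distances from q = (3, -4) to each site:
  (3 − 3)² + (0 − -4)² = 16
  (1 − 3)² + (1 − -4)² = 29
  (2 − 3)² + (5 − -4)² = 82
Minimum is attained by (3, 0), so q lies in its Voronoi cell.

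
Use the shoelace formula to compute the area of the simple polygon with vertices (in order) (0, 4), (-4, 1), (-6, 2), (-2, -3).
Area = 14

Shoelace formula: Area = (1/2) |Σ_i (x_i · y_{i+1} − x_{i+1} · y_i)| (indices mod n). Compute each cross term:
  (0)(1) − (-4)(4) = 16
  (-4)(2) − (-6)(1) = -2
  (-6)(-3) − (-2)(2) = 22
  (-2)(4) − (0)(-3) = -8
Sum = 28, so (signed) Area = 28/2 = 14, |Area| = 14.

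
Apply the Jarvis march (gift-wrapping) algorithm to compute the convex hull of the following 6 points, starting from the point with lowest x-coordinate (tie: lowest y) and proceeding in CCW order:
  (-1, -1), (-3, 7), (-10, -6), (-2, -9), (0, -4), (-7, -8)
Hull (CCW) = [(-10, -6), (-7, -8), (-2, -9), (0, -4), (-3, 7)]

Jarvis march: at each step, from the current hull vertex p, select the next vertex q as the point such that every other point lies strictly to the left of (or on) the directed line p → q. (Equivalently: for every other point r, the cross product (q − p) × (r − p) ≥ 0.)
Starting point (lowest x, tie lowest y): (-10, -6). Wrap until returning to start. Resulting hull: (-10, -6), (-7, -8), (-2, -9), (0, -4), (-3, 7).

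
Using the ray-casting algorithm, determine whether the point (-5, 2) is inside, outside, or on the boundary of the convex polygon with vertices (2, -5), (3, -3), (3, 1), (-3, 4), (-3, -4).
The point (-5, 2) lies strictly outside the polygon

Cast a horizontal ray to the right from the query point and count how many polygon edges it crosses (each edge strictly once or zero times, handled with the usual half-open convention). 
Parity of crossings → even ⇒ outside.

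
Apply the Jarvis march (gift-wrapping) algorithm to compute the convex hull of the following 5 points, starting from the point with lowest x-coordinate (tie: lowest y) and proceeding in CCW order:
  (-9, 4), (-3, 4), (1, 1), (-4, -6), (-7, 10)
Hull (CCW) = [(-9, 4), (-4, -6), (1, 1), (-7, 10)]

Jarvis march: at each step, from the current hull vertex p, select the next vertex q as the point such that every other point lies strictly to the left of (or on) the directed line p → q. (Equivalently: for every other point r, the cross product (q − p) × (r − p) ≥ 0.)
Starting point (lowest x, tie lowest y): (-9, 4). Wrap until returning to start. Resulting hull: (-9, 4), (-4, -6), (1, 1), (-7, 10).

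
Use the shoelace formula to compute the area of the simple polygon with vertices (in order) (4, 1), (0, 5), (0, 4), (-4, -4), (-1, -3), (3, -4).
Area = 38

Shoelace formula: Area = (1/2) |Σ_i (x_i · y_{i+1} − x_{i+1} · y_i)| (indices mod n). Compute each cross term:
  (4)(5) − (0)(1) = 20
  (0)(4) − (0)(5) = 0
  (0)(-4) − (-4)(4) = 16
  (-4)(-3) − (-1)(-4) = 8
  (-1)(-4) − (3)(-3) = 13
  (3)(1) − (4)(-4) = 19
Sum = 76, so (signed) Area = 76/2 = 38, |Area| = 38.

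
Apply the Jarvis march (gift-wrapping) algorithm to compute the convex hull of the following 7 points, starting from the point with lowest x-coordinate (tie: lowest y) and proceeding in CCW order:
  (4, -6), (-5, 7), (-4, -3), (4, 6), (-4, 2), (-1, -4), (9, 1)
Hull (CCW) = [(-5, 7), (-4, -3), (4, -6), (9, 1), (4, 6)]

Jarvis march: at each step, from the current hull vertex p, select the next vertex q as the point such that every other point lies strictly to the left of (or on) the directed line p → q. (Equivalently: for every other point r, the cross product (q − p) × (r − p) ≥ 0.)
Starting point (lowest x, tie lowest y): (-5, 7). Wrap until returning to start. Resulting hull: (-5, 7), (-4, -3), (4, -6), (9, 1), (4, 6).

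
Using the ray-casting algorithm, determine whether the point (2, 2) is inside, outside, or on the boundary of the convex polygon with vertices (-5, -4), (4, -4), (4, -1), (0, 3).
The point (2, 2) lies strictly outside the polygon

Cast a horizontal ray to the right from the query point and count how many polygon edges it crosses (each edge strictly once or zero times, handled with the usual half-open convention). 
Parity of crossings → even ⇒ outside.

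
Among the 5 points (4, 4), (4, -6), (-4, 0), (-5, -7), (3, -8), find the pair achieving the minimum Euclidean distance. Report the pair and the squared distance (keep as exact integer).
Pair = ((4, -6), (3, -8)); squared distance = 5

Compute all C(5, 2) = 10 pairwise squared distances (x_i − x_j)² + (y_i − y_j)². The minimum is 5, attained by the pair ((4, -6), (3, -8)).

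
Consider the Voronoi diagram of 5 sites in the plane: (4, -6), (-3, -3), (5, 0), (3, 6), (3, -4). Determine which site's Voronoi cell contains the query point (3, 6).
Nearest site = (3, 6)

The Voronoi cell of site s contains exactly those query points closer to s than to any other site. Compute squared distances from q = (3, 6) to each site:
  (3 − 3)² + (6 − 6)² = 0
  (5 − 3)² + (0 − 6)² = 40
  (3 − 3)² + (-4 − 6)² = 100
  (-3 − 3)² + (-3 − 6)² = 117
  (4 − 3)² + (-6 − 6)² = 145
Minimum is attained by (3, 6), so q lies in its Voronoi cell.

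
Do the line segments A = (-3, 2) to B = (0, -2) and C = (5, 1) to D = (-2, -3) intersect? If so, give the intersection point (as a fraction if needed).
Yes; intersection at (-3/40, -19/10) (t = 39/40 on AB, s = 29/40 on CD)

Parametrize AB as A + t(B − A) = (-3 + 3 t, 2 + -4 t) and CD as C + s(D − C) = (5 + -7 s, 1 + -4 s). Solve the linear system for (t, s). Determinant = 40 ≠ 0, so a unique intersection of the containing lines exists. Solution: t = 39/40, s = 29/40 — both in [0, 1], so the segments cross. Intersection point: (-3/40, -19/10).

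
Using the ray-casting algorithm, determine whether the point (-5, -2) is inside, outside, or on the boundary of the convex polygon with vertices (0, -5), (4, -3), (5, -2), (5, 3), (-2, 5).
The point (-5, -2) lies strictly outside the polygon

Cast a horizontal ray to the right from the query point and count how many polygon edges it crosses (each edge strictly once or zero times, handled with the usual half-open convention). 
Parity of crossings → even ⇒ outside.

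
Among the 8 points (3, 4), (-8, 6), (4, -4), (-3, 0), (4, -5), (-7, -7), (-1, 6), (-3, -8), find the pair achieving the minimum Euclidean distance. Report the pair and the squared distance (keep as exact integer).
Pair = ((4, -4), (4, -5)); squared distance = 1

Compute all C(8, 2) = 28 pairwise squared distances (x_i − x_j)² + (y_i − y_j)². The minimum is 1, attained by the pair ((4, -4), (4, -5)).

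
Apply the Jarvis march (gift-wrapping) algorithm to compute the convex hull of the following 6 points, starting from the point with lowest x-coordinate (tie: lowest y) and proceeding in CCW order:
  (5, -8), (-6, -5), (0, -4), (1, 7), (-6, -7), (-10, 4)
Hull (CCW) = [(-10, 4), (-6, -7), (5, -8), (1, 7)]

Jarvis march: at each step, from the current hull vertex p, select the next vertex q as the point such that every other point lies strictly to the left of (or on) the directed line p → q. (Equivalently: for every other point r, the cross product (q − p) × (r − p) ≥ 0.)
Starting point (lowest x, tie lowest y): (-10, 4). Wrap until returning to start. Resulting hull: (-10, 4), (-6, -7), (5, -8), (1, 7).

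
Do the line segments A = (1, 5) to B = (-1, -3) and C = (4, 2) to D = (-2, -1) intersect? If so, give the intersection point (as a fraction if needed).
Yes; intersection at (-2/7, -1/7) (t = 9/14 on AB, s = 5/7 on CD)

Parametrize AB as A + t(B − A) = (1 + -2 t, 5 + -8 t) and CD as C + s(D − C) = (4 + -6 s, 2 + -3 s). Solve the linear system for (t, s). Determinant = 42 ≠ 0, so a unique intersection of the containing lines exists. Solution: t = 9/14, s = 5/7 — both in [0, 1], so the segments cross. Intersection point: (-2/7, -1/7).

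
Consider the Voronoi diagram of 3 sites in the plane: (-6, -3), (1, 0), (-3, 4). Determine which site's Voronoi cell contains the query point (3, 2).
Nearest site = (1, 0)

The Voronoi cell of site s contains exactly those query points closer to s than to any other site. Compute squared distances from q = (3, 2) to each site:
  (1 − 3)² + (0 − 2)² = 8
  (-3 − 3)² + (4 − 2)² = 40
  (-6 − 3)² + (-3 − 2)² = 106
Minimum is attained by (1, 0), so q lies in its Voronoi cell.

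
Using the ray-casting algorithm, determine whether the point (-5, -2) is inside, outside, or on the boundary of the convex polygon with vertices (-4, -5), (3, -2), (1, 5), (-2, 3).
The point (-5, -2) lies strictly outside the polygon

Cast a horizontal ray to the right from the query point and count how many polygon edges it crosses (each edge strictly once or zero times, handled with the usual half-open convention). 
Parity of crossings → even ⇒ outside.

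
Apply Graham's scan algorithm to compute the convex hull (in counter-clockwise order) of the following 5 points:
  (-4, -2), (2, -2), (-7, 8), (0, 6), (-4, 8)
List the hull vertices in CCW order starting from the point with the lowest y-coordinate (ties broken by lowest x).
Hull (CCW) = [(-4, -2), (2, -2), (0, 6), (-4, 8), (-7, 8)]

Graham scan procedure:
  1. Find the pivot p₀ = point with lowest y (tie → lowest x): (-4, -2).
  2. Sort the remaining points by polar angle around p₀.
  3. Walk through sorted points, maintaining a stack; pop the top while the last three entries make a non-left turn (cross product ≤ 0).
  4. Final stack is the convex hull in CCW order: (-4, -2), (2, -2), (0, 6), (-4, 8), (-7, 8).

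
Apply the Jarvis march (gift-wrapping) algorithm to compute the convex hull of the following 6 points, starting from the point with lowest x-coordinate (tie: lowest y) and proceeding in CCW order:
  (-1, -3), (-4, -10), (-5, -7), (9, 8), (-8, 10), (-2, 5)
Hull (CCW) = [(-8, 10), (-5, -7), (-4, -10), (9, 8)]

Jarvis march: at each step, from the current hull vertex p, select the next vertex q as the point such that every other point lies strictly to the left of (or on) the directed line p → q. (Equivalently: for every other point r, the cross product (q − p) × (r − p) ≥ 0.)
Starting point (lowest x, tie lowest y): (-8, 10). Wrap until returning to start. Resulting hull: (-8, 10), (-5, -7), (-4, -10), (9, 8).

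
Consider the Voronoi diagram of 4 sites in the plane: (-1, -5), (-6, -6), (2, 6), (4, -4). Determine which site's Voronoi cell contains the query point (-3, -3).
Nearest site = (-1, -5)

The Voronoi cell of site s contains exactly those query points closer to s than to any other site. Compute squared distances from q = (-3, -3) to each site:
  (-1 − -3)² + (-5 − -3)² = 8
  (-6 − -3)² + (-6 − -3)² = 18
  (4 − -3)² + (-4 − -3)² = 50
  (2 − -3)² + (6 − -3)² = 106
Minimum is attained by (-1, -5), so q lies in its Voronoi cell.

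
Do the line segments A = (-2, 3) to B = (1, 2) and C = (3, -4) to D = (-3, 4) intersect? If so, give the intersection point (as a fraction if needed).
No (intersection of containing lines falls outside at least one segment)

Parametrize and solve: t = -1/9, s = 8/9. At least one of these is outside [0, 1], so the segments do not intersect.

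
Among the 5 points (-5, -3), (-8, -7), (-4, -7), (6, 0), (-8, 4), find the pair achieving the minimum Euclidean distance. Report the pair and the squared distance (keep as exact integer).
Pair = ((-8, -7), (-4, -7)); squared distance = 16

Compute all C(5, 2) = 10 pairwise squared distances (x_i − x_j)² + (y_i − y_j)². The minimum is 16, attained by the pair ((-8, -7), (-4, -7)).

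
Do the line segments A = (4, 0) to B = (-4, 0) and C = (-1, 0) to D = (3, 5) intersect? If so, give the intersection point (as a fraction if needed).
Yes; intersection at (-1, 0) (t = 5/8 on AB, s = 0 on CD)

Parametrize AB as A + t(B − A) = (4 + -8 t, 0 + 0 t) and CD as C + s(D − C) = (-1 + 4 s, 0 + 5 s). Solve the linear system for (t, s). Determinant = 40 ≠ 0, so a unique intersection of the containing lines exists. Solution: t = 5/8, s = 0 — both in [0, 1], so the segments cross. Intersection point: (-1, 0).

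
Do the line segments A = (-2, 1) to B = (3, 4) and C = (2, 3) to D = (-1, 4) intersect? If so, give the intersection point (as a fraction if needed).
Yes; intersection at (11/7, 22/7) (t = 5/7 on AB, s = 1/7 on CD)

Parametrize AB as A + t(B − A) = (-2 + 5 t, 1 + 3 t) and CD as C + s(D − C) = (2 + -3 s, 3 + 1 s). Solve the linear system for (t, s). Determinant = -14 ≠ 0, so a unique intersection of the containing lines exists. Solution: t = 5/7, s = 1/7 — both in [0, 1], so the segments cross. Intersection point: (11/7, 22/7).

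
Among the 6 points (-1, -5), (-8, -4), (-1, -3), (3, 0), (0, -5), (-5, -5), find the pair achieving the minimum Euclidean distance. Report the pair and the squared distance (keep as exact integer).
Pair = ((-1, -5), (0, -5)); squared distance = 1

Compute all C(6, 2) = 15 pairwise squared distances (x_i − x_j)² + (y_i − y_j)². The minimum is 1, attained by the pair ((-1, -5), (0, -5)).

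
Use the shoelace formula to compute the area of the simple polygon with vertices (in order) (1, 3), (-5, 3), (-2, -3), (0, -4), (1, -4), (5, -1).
Area = 43

Shoelace formula: Area = (1/2) |Σ_i (x_i · y_{i+1} − x_{i+1} · y_i)| (indices mod n). Compute each cross term:
  (1)(3) − (-5)(3) = 18
  (-5)(-3) − (-2)(3) = 21
  (-2)(-4) − (0)(-3) = 8
  (0)(-4) − (1)(-4) = 4
  (1)(-1) − (5)(-4) = 19
  (5)(3) − (1)(-1) = 16
Sum = 86, so (signed) Area = 86/2 = 43, |Area| = 43.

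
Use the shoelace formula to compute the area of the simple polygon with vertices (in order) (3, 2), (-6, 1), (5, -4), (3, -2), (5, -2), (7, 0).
Area = 34

Shoelace formula: Area = (1/2) |Σ_i (x_i · y_{i+1} − x_{i+1} · y_i)| (indices mod n). Compute each cross term:
  (3)(1) − (-6)(2) = 15
  (-6)(-4) − (5)(1) = 19
  (5)(-2) − (3)(-4) = 2
  (3)(-2) − (5)(-2) = 4
  (5)(0) − (7)(-2) = 14
  (7)(2) − (3)(0) = 14
Sum = 68, so (signed) Area = 68/2 = 34, |Area| = 34.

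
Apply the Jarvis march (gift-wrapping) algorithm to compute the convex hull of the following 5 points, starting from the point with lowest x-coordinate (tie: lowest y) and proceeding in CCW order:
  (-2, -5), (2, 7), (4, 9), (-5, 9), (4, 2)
Hull (CCW) = [(-5, 9), (-2, -5), (4, 2), (4, 9)]

Jarvis march: at each step, from the current hull vertex p, select the next vertex q as the point such that every other point lies strictly to the left of (or on) the directed line p → q. (Equivalently: for every other point r, the cross product (q − p) × (r − p) ≥ 0.)
Starting point (lowest x, tie lowest y): (-5, 9). Wrap until returning to start. Resulting hull: (-5, 9), (-2, -5), (4, 2), (4, 9).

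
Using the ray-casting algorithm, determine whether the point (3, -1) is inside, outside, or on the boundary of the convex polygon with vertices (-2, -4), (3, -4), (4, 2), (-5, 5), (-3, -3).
The point (3, -1) lies strictly inside the polygon

Cast a horizontal ray to the right from the query point and count how many polygon edges it crosses (each edge strictly once or zero times, handled with the usual half-open convention). 
Parity of crossings → odd ⇒ inside.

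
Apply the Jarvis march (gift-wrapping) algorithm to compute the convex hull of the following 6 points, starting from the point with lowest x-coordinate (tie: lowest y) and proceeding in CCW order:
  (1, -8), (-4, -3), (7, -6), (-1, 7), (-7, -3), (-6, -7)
Hull (CCW) = [(-7, -3), (-6, -7), (1, -8), (7, -6), (-1, 7)]

Jarvis march: at each step, from the current hull vertex p, select the next vertex q as the point such that every other point lies strictly to the left of (or on) the directed line p → q. (Equivalently: for every other point r, the cross product (q − p) × (r − p) ≥ 0.)
Starting point (lowest x, tie lowest y): (-7, -3). Wrap until returning to start. Resulting hull: (-7, -3), (-6, -7), (1, -8), (7, -6), (-1, 7).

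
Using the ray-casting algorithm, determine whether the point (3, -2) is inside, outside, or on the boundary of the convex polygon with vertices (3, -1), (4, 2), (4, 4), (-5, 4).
The point (3, -2) lies strictly outside the polygon

Cast a horizontal ray to the right from the query point and count how many polygon edges it crosses (each edge strictly once or zero times, handled with the usual half-open convention). 
Parity of crossings → even ⇒ outside.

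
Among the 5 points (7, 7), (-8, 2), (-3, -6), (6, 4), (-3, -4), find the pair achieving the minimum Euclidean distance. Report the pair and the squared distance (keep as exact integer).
Pair = ((-3, -6), (-3, -4)); squared distance = 4

Compute all C(5, 2) = 10 pairwise squared distances (x_i − x_j)² + (y_i − y_j)². The minimum is 4, attained by the pair ((-3, -6), (-3, -4)).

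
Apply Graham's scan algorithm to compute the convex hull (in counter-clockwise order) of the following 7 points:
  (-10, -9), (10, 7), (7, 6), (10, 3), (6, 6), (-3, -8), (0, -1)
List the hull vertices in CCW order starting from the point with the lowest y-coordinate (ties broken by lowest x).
Hull (CCW) = [(-10, -9), (-3, -8), (10, 3), (10, 7), (6, 6)]

Graham scan procedure:
  1. Find the pivot p₀ = point with lowest y (tie → lowest x): (-10, -9).
  2. Sort the remaining points by polar angle around p₀.
  3. Walk through sorted points, maintaining a stack; pop the top while the last three entries make a non-left turn (cross product ≤ 0).
  4. Final stack is the convex hull in CCW order: (-10, -9), (-3, -8), (10, 3), (10, 7), (6, 6).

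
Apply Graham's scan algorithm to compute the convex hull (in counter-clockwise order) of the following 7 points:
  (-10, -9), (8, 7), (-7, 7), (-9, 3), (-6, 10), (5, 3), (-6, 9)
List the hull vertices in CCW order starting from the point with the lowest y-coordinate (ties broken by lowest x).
Hull (CCW) = [(-10, -9), (5, 3), (8, 7), (-6, 10), (-9, 3)]

Graham scan procedure:
  1. Find the pivot p₀ = point with lowest y (tie → lowest x): (-10, -9).
  2. Sort the remaining points by polar angle around p₀.
  3. Walk through sorted points, maintaining a stack; pop the top while the last three entries make a non-left turn (cross product ≤ 0).
  4. Final stack is the convex hull in CCW order: (-10, -9), (5, 3), (8, 7), (-6, 10), (-9, 3).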